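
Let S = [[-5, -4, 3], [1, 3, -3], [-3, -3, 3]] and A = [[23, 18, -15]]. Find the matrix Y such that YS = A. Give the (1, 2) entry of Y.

-1

S is on the right of Y, so right-multiply by S⁻¹: Y = AS⁻¹.
det S = -6, so S⁻¹ = [[0, -1/2, -1/2], [-1, 1, 2], [-1, 1/2, 11/6]].
Y = AS⁻¹ = [[23, 18, -15]] · [[0, -1/2, -1/2], [-1, 1, 2], [-1, 1/2, 11/6]] = [[-3, -1, -3]].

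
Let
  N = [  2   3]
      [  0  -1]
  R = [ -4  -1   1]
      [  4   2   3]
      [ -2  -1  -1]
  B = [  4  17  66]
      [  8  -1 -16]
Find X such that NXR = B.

X = [[0, 2, -3], [5, 5, 4]]

Left-multiply by N⁻¹ and right-multiply by R⁻¹: X = N⁻¹BR⁻¹.
N has determinant -2; N⁻¹ = [[1/2, 3/2], [0, -1]].
det R = -2, so R⁻¹ = [[-1/2, 1, 5/2], [1, -3, -8], [0, 1, 2]].
N⁻¹B = [[14, 7, 9], [-8, 1, 16]].
X = (N⁻¹B)R⁻¹ = [[0, 2, -3], [5, 5, 4]].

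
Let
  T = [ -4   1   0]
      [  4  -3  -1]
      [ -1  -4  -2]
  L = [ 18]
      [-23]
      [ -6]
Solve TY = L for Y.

Since T multiplies Y on the left, Y = T⁻¹L.
det T = 1, so T⁻¹ = [[2, 2, -1], [9, 8, -4], [-19, -17, 8]].
Y = T⁻¹L = [[2, 2, -1], [9, 8, -4], [-19, -17, 8]] · [[18], [-23], [-6]] = [[-4], [2], [1]].

Y = [[-4], [2], [1]]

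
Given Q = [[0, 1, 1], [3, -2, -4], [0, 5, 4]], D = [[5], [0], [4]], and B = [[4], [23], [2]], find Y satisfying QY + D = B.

QY = B − D = [[-1], [23], [-2]].
Since Q multiplies Y on the left, Y = Q⁻¹(B − D).
Q has determinant 3; Q⁻¹ = [[4, 1/3, -2/3], [-4, 0, 1], [5, 0, -1]].
Y = Q⁻¹(B − D) = [[5], [2], [-3]].

Y = [[5], [2], [-3]]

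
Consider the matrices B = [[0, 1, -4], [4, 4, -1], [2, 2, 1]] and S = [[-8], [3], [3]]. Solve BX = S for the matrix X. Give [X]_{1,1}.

5

B is on the left of X, so left-multiply by B⁻¹: X = B⁻¹S.
B has determinant -6; B⁻¹ = [[-1, 3/2, -5/2], [1, -4/3, 8/3], [0, -1/3, 2/3]].
X = B⁻¹S = [[-1, 3/2, -5/2], [1, -4/3, 8/3], [0, -1/3, 2/3]] · [[-8], [3], [3]] = [[5], [-4], [1]].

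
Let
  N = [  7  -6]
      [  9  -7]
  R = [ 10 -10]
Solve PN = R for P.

Right-multiplying both sides by N⁻¹ gives P = RN⁻¹.
det N = 5; the adjugate gives N⁻¹ = [[-7/5, 6/5], [-9/5, 7/5]].
P = RN⁻¹ = [[10, -10]] · [[-7/5, 6/5], [-9/5, 7/5]] = [[4, -2]].

P = [[4, -2]]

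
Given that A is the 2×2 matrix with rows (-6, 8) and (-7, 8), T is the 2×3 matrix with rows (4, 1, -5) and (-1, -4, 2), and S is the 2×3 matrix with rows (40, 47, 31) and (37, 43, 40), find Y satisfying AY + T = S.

AY = S − T = [[36, 46, 36], [38, 47, 38]].
Since A multiplies Y on the left, Y = A⁻¹(S − T).
A has determinant 8; A⁻¹ = [[1, -1], [7/8, -3/4]].
Y = A⁻¹(S − T) = [[-2, -1, -2], [3, 5, 3]].

Y = [[-2, -1, -2], [3, 5, 3]]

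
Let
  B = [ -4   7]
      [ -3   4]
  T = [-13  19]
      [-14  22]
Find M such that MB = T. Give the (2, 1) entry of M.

2

Right-multiplying both sides by B⁻¹ gives M = TB⁻¹.
det B = 5; the adjugate gives B⁻¹ = [[4/5, -7/5], [3/5, -4/5]].
M = TB⁻¹ = [[-13, 19], [-14, 22]] · [[4/5, -7/5], [3/5, -4/5]] = [[1, 3], [2, 2]].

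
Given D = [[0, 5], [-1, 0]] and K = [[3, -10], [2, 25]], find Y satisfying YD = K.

Since D sits to the right of Y, Y = KD⁻¹.
det D = 5; the adjugate gives D⁻¹ = [[0, -1], [1/5, 0]].
Y = KD⁻¹ = [[3, -10], [2, 25]] · [[0, -1], [1/5, 0]] = [[-2, -3], [5, -2]].

Y = [[-2, -3], [5, -2]]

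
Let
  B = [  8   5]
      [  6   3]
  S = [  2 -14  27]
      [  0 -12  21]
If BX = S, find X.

X = [[-1, -3, 4], [2, 2, -1]]

B is on the left of X, so left-multiply by B⁻¹: X = B⁻¹S.
det B = -6; the adjugate gives B⁻¹ = [[-1/2, 5/6], [1, -4/3]].
X = B⁻¹S = [[-1/2, 5/6], [1, -4/3]] · [[2, -14, 27], [0, -12, 21]] = [[-1, -3, 4], [2, 2, -1]].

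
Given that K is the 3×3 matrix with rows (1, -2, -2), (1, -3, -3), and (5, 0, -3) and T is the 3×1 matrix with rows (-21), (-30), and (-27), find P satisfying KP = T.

Since K multiplies P on the left, P = K⁻¹T.
det K = 3; the adjugate gives K⁻¹ = [[3, -2, 0], [-4, 7/3, 1/3], [5, -10/3, -1/3]].
P = K⁻¹T = [[3, -2, 0], [-4, 7/3, 1/3], [5, -10/3, -1/3]] · [[-21], [-30], [-27]] = [[-3], [5], [4]].

P = [[-3], [5], [4]]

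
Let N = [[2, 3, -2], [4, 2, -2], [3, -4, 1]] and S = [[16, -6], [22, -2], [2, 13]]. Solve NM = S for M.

M = [[5, 0], [4, -4], [3, -3]]

Since N multiplies M on the left, M = N⁻¹S.
det N = 2, so N⁻¹ = [[-3, 5/2, -1], [-5, 4, -2], [-11, 17/2, -4]].
M = N⁻¹S = [[-3, 5/2, -1], [-5, 4, -2], [-11, 17/2, -4]] · [[16, -6], [22, -2], [2, 13]] = [[5, 0], [4, -4], [3, -3]].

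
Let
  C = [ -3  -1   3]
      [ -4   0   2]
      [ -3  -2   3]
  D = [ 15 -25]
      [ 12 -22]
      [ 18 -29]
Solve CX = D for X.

Left-multiplying both sides by C⁻¹ gives X = C⁻¹D.
C has determinant 6; C⁻¹ = [[2/3, -1/2, -1/3], [1, 0, -1], [4/3, -1/2, -2/3]].
X = C⁻¹D = [[2/3, -1/2, -1/3], [1, 0, -1], [4/3, -1/2, -2/3]] · [[15, -25], [12, -22], [18, -29]] = [[-2, 4], [-3, 4], [2, -3]].

X = [[-2, 4], [-3, 4], [2, -3]]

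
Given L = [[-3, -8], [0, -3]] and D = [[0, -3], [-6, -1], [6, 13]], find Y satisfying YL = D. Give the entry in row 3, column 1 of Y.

Since L sits to the right of Y, Y = DL⁻¹.
L has determinant 9; L⁻¹ = [[-1/3, 8/9], [0, -1/3]].
Y = DL⁻¹ = [[0, -3], [-6, -1], [6, 13]] · [[-1/3, 8/9], [0, -1/3]] = [[0, 1], [2, -5], [-2, 1]].

-2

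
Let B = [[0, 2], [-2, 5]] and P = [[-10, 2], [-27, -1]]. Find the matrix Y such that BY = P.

B is on the left of Y, so left-multiply by B⁻¹: Y = B⁻¹P.
det B = 4; the adjugate gives B⁻¹ = [[5/4, -1/2], [1/2, 0]].
Y = B⁻¹P = [[5/4, -1/2], [1/2, 0]] · [[-10, 2], [-27, -1]] = [[1, 3], [-5, 1]].

Y = [[1, 3], [-5, 1]]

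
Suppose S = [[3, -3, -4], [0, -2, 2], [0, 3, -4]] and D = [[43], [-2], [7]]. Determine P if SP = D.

Left-multiplying both sides by S⁻¹ gives P = S⁻¹D.
det S = 6, so S⁻¹ = [[1/3, -4, -7/3], [0, -2, -1], [0, -3/2, -1]].
P = S⁻¹D = [[1/3, -4, -7/3], [0, -2, -1], [0, -3/2, -1]] · [[43], [-2], [7]] = [[6], [-3], [-4]].

P = [[6], [-3], [-4]]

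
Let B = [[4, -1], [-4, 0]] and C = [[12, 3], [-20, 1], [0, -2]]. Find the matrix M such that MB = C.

M = [[-3, -6], [-1, 4], [2, 2]]

Since B sits to the right of M, M = CB⁻¹.
B has determinant -4; B⁻¹ = [[0, -1/4], [-1, -1]].
M = CB⁻¹ = [[12, 3], [-20, 1], [0, -2]] · [[0, -1/4], [-1, -1]] = [[-3, -6], [-1, 4], [2, 2]].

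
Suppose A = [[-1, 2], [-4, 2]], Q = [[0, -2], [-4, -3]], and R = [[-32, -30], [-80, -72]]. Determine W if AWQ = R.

Left-multiply by A⁻¹ and right-multiply by Q⁻¹: W = A⁻¹RQ⁻¹.
det A = 6; the adjugate gives A⁻¹ = [[1/3, -1/3], [2/3, -1/6]].
det Q = -8; the adjugate gives Q⁻¹ = [[3/8, -1/4], [-1/2, 0]].
A⁻¹R = [[16, 14], [-8, -8]].
W = (A⁻¹R)Q⁻¹ = [[-1, -4], [1, 2]].

W = [[-1, -4], [1, 2]]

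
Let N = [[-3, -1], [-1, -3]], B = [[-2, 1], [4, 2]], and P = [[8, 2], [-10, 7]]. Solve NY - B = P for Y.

Y = [[-3, 0], [3, -3]]

NY = P + B = [[6, 3], [-6, 9]].
Since N multiplies Y on the left, Y = N⁻¹(P + B).
N has determinant 8; N⁻¹ = [[-3/8, 1/8], [1/8, -3/8]].
Y = N⁻¹(P + B) = [[-3, 0], [3, -3]].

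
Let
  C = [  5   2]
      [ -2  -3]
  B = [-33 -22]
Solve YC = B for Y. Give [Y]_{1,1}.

-5

Since C sits to the right of Y, Y = BC⁻¹.
C has determinant -11; C⁻¹ = [[3/11, 2/11], [-2/11, -5/11]].
Y = BC⁻¹ = [[-33, -22]] · [[3/11, 2/11], [-2/11, -5/11]] = [[-5, 4]].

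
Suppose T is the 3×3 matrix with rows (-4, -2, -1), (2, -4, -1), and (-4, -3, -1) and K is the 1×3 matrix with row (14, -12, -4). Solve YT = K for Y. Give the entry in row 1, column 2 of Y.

Since T sits to the right of Y, Y = KT⁻¹.
det T = 6, so T⁻¹ = [[1/6, 1/6, -1/3], [1, 0, -1], [-11/3, -2/3, 10/3]].
Y = KT⁻¹ = [[14, -12, -4]] · [[1/6, 1/6, -1/3], [1, 0, -1], [-11/3, -2/3, 10/3]] = [[5, 5, -6]].

5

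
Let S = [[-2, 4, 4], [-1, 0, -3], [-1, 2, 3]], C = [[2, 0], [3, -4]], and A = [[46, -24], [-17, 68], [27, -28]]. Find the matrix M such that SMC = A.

M = [[-5, 5], [5, 0], [-4, 4]]

Left-multiply by S⁻¹ and right-multiply by C⁻¹: M = S⁻¹AC⁻¹.
S has determinant 4; S⁻¹ = [[3/2, -1, -3], [3/2, -1/2, -5/2], [-1/2, 0, 1]].
det C = -8, so C⁻¹ = [[1/2, 0], [3/8, -1/4]].
S⁻¹A = [[5, -20], [10, 0], [4, -16]].
M = (S⁻¹A)C⁻¹ = [[-5, 5], [5, 0], [-4, 4]].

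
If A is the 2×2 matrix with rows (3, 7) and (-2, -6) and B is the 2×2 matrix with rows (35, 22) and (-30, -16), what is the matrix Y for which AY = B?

Since A multiplies Y on the left, Y = A⁻¹B.
A has determinant -4; A⁻¹ = [[3/2, 7/4], [-1/2, -3/4]].
Y = A⁻¹B = [[3/2, 7/4], [-1/2, -3/4]] · [[35, 22], [-30, -16]] = [[0, 5], [5, 1]].

Y = [[0, 5], [5, 1]]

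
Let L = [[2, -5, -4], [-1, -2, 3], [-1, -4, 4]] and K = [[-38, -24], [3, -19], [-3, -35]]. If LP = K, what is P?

Left-multiplying both sides by L⁻¹ gives P = L⁻¹K.
L has determinant -5; L⁻¹ = [[-4/5, -36/5, 23/5], [-1/5, -4/5, 2/5], [-2/5, -13/5, 9/5]].
P = L⁻¹K = [[-4/5, -36/5, 23/5], [-1/5, -4/5, 2/5], [-2/5, -13/5, 9/5]] · [[-38, -24], [3, -19], [-3, -35]] = [[-5, -5], [4, 6], [2, -4]].

P = [[-5, -5], [4, 6], [2, -4]]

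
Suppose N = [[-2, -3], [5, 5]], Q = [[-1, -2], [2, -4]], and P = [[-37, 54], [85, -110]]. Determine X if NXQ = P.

Left-multiply by N⁻¹ and right-multiply by Q⁻¹: X = N⁻¹PQ⁻¹.
N has determinant 5; N⁻¹ = [[1, 3/5], [-1, -2/5]].
Q has determinant 8; Q⁻¹ = [[-1/2, 1/4], [-1/4, -1/8]].
N⁻¹P = [[14, -12], [3, -10]].
X = (N⁻¹P)Q⁻¹ = [[-4, 5], [1, 2]].

X = [[-4, 5], [1, 2]]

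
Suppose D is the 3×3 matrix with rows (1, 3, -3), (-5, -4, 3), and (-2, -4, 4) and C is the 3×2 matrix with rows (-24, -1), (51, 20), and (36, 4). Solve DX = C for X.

X = [[-6, -4], [-3, -3], [3, -4]]

D is on the left of X, so left-multiply by D⁻¹: X = D⁻¹C.
D has determinant 2; D⁻¹ = [[-2, 0, -3/2], [7, -1, 6], [6, -1, 11/2]].
X = D⁻¹C = [[-2, 0, -3/2], [7, -1, 6], [6, -1, 11/2]] · [[-24, -1], [51, 20], [36, 4]] = [[-6, -4], [-3, -3], [3, -4]].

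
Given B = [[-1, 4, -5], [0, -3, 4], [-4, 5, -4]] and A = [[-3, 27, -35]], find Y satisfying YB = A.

B is on the right of Y, so right-multiply by B⁻¹: Y = AB⁻¹.
det B = 4; the adjugate gives B⁻¹ = [[-2, -9/4, 1/4], [-4, -4, 1], [-3, -11/4, 3/4]].
Y = AB⁻¹ = [[-3, 27, -35]] · [[-2, -9/4, 1/4], [-4, -4, 1], [-3, -11/4, 3/4]] = [[3, -5, 0]].

Y = [[3, -5, 0]]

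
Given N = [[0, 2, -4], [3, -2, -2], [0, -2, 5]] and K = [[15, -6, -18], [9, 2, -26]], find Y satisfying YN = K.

Since N sits to the right of Y, Y = KN⁻¹.
det N = -6, so N⁻¹ = [[7/3, 1/3, 2], [5/2, 0, 2], [1, 0, 1]].
Y = KN⁻¹ = [[15, -6, -18], [9, 2, -26]] · [[7/3, 1/3, 2], [5/2, 0, 2], [1, 0, 1]] = [[2, 5, 0], [0, 3, -4]].

Y = [[2, 5, 0], [0, 3, -4]]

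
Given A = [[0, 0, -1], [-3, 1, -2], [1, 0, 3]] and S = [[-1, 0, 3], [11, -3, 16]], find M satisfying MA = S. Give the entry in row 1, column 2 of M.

0

Since A sits to the right of M, M = SA⁻¹.
det A = 1, so A⁻¹ = [[3, 0, 1], [7, 1, 3], [-1, 0, 0]].
M = SA⁻¹ = [[-1, 0, 3], [11, -3, 16]] · [[3, 0, 1], [7, 1, 3], [-1, 0, 0]] = [[-6, 0, -1], [-4, -3, 2]].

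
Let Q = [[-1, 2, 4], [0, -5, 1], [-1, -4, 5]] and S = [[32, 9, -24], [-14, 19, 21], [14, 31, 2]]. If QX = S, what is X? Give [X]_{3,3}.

-4

Q is on the left of X, so left-multiply by Q⁻¹: X = Q⁻¹S.
det Q = -1; the adjugate gives Q⁻¹ = [[21, 26, -22], [1, 1, -1], [5, 6, -5]].
X = Q⁻¹S = [[21, 26, -22], [1, 1, -1], [5, 6, -5]] · [[32, 9, -24], [-14, 19, 21], [14, 31, 2]] = [[0, 1, -2], [4, -3, -5], [6, 4, -4]].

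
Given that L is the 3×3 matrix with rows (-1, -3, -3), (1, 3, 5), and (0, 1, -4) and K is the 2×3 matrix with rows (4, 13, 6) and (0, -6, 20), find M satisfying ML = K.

Since L sits to the right of M, M = KL⁻¹.
L has determinant 2; L⁻¹ = [[-17/2, -15/2, -3], [2, 2, 1], [1/2, 1/2, 0]].
M = KL⁻¹ = [[4, 13, 6], [0, -6, 20]] · [[-17/2, -15/2, -3], [2, 2, 1], [1/2, 1/2, 0]] = [[-5, -1, 1], [-2, -2, -6]].

M = [[-5, -1, 1], [-2, -2, -6]]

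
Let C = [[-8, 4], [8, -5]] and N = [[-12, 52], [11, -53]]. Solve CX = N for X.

X = [[2, -6], [1, 1]]

Since C multiplies X on the left, X = C⁻¹N.
C has determinant 8; C⁻¹ = [[-5/8, -1/2], [-1, -1]].
X = C⁻¹N = [[-5/8, -1/2], [-1, -1]] · [[-12, 52], [11, -53]] = [[2, -6], [1, 1]].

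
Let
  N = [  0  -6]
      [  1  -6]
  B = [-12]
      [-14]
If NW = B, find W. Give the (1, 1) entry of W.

-2

N is on the left of W, so left-multiply by N⁻¹: W = N⁻¹B.
det N = 6; the adjugate gives N⁻¹ = [[-1, 1], [-1/6, 0]].
W = N⁻¹B = [[-1, 1], [-1/6, 0]] · [[-12], [-14]] = [[-2], [2]].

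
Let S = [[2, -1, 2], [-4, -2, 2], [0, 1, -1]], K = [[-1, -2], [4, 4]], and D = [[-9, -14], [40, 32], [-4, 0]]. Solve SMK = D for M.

M = S⁻¹DK⁻¹ (apply S⁻¹ on the left and K⁻¹ on the right).
det S = -4; the adjugate gives S⁻¹ = [[0, -1/4, -1/2], [1, 1/2, 3], [1, 1/2, 2]].
det K = 4; the adjugate gives K⁻¹ = [[1, 1/2], [-1, -1/4]].
S⁻¹D = [[-8, -8], [-1, 2], [3, 2]].
M = (S⁻¹D)K⁻¹ = [[0, -2], [-3, -1], [1, 1]].

M = [[0, -2], [-3, -1], [1, 1]]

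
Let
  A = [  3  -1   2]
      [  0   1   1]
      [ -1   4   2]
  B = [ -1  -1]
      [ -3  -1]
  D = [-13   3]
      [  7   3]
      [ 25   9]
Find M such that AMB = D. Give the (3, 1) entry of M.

Isolating M: multiply by A⁻¹ from the left and B⁻¹ from the right, so M = A⁻¹DB⁻¹.
det A = -3; the adjugate gives A⁻¹ = [[2/3, -10/3, 1], [1/3, -8/3, 1], [-1/3, 11/3, -1]].
det B = -2, so B⁻¹ = [[1/2, -1/2], [-3/2, 1/2]].
A⁻¹D = [[-7, 1], [2, 2], [5, 1]].
M = (A⁻¹D)B⁻¹ = [[-5, 4], [-2, 0], [1, -2]].

1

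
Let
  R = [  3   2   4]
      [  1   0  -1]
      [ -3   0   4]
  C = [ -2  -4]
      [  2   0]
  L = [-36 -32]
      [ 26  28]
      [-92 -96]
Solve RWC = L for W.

W = [[-4, 2], [4, 0], [3, -4]]

W = R⁻¹LC⁻¹ (apply R⁻¹ on the left and C⁻¹ on the right).
det R = -2; the adjugate gives R⁻¹ = [[0, 4, 1], [1/2, -12, -7/2], [0, 3, 1]].
det C = 8; the adjugate gives C⁻¹ = [[0, 1/2], [-1/4, -1/4]].
R⁻¹L = [[12, 16], [-8, -16], [-14, -12]].
W = (R⁻¹L)C⁻¹ = [[-4, 2], [4, 0], [3, -4]].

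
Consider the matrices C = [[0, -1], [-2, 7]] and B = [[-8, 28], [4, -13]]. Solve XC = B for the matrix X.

X = [[0, 4], [-1, -2]]

Right-multiplying both sides by C⁻¹ gives X = BC⁻¹.
det C = -2; the adjugate gives C⁻¹ = [[-7/2, -1/2], [-1, 0]].
X = BC⁻¹ = [[-8, 28], [4, -13]] · [[-7/2, -1/2], [-1, 0]] = [[0, 4], [-1, -2]].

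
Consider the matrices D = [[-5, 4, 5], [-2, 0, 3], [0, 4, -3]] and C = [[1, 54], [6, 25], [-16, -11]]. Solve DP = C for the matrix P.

P = [[3, -5], [-1, 1], [4, 5]]

D is on the left of P, so left-multiply by D⁻¹: P = D⁻¹C.
det D = -4, so D⁻¹ = [[3, -8, -3], [3/2, -15/4, -5/4], [2, -5, -2]].
P = D⁻¹C = [[3, -8, -3], [3/2, -15/4, -5/4], [2, -5, -2]] · [[1, 54], [6, 25], [-16, -11]] = [[3, -5], [-1, 1], [4, 5]].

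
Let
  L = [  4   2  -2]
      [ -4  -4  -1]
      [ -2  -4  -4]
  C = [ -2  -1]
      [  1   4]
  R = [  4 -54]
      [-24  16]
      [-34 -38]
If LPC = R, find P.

P = L⁻¹RC⁻¹ (apply L⁻¹ on the left and C⁻¹ on the right).
det L = 4, so L⁻¹ = [[3, 4, -5/2], [-7/2, -5, 3], [2, 3, -2]].
det C = -7; the adjugate gives C⁻¹ = [[-4/7, -1/7], [1/7, 2/7]].
L⁻¹R = [[1, -3], [4, -5], [4, 16]].
P = (L⁻¹R)C⁻¹ = [[-1, -1], [-3, -2], [0, 4]].

P = [[-1, -1], [-3, -2], [0, 4]]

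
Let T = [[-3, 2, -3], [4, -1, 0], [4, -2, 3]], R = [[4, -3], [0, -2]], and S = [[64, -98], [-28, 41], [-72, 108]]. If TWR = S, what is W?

Isolating W: multiply by T⁻¹ from the left and R⁻¹ from the right, so W = T⁻¹SR⁻¹.
det T = -3; the adjugate gives T⁻¹ = [[1, 0, 1], [4, -1, 4], [4/3, -2/3, 5/3]].
det R = -8, so R⁻¹ = [[1/4, -3/8], [0, -1/2]].
T⁻¹S = [[-8, 10], [-4, -1], [-16, 22]].
W = (T⁻¹S)R⁻¹ = [[-2, -2], [-1, 2], [-4, -5]].

W = [[-2, -2], [-1, 2], [-4, -5]]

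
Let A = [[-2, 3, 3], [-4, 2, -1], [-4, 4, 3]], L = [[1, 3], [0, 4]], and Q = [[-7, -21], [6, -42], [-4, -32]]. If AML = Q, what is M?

M = A⁻¹QL⁻¹ (apply A⁻¹ on the left and L⁻¹ on the right).
det A = 4; the adjugate gives A⁻¹ = [[5/2, 3/4, -9/4], [4, 3/2, -7/2], [-2, -1, 2]].
det L = 4, so L⁻¹ = [[1, -3/4], [0, 1/4]].
A⁻¹Q = [[-4, -12], [-5, -35], [0, 20]].
M = (A⁻¹Q)L⁻¹ = [[-4, 0], [-5, -5], [0, 5]].

M = [[-4, 0], [-5, -5], [0, 5]]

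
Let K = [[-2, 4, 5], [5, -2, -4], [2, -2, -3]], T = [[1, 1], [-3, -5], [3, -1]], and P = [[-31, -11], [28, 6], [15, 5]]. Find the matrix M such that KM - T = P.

M = [[1, -1], [-2, -3], [-4, 0]]

KM = P + T = [[-30, -10], [25, 1], [18, 4]].
Left-multiplying both sides by K⁻¹ gives M = K⁻¹(P + T).
K has determinant 2; K⁻¹ = [[-1, 1, -3], [7/2, -2, 17/2], [-3, 2, -8]].
M = K⁻¹(P + T) = [[1, -1], [-2, -3], [-4, 0]].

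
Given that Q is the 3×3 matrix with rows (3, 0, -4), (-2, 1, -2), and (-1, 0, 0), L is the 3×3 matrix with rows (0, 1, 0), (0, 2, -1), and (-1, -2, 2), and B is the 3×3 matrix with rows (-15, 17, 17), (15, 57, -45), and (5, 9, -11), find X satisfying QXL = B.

X = [[3, -1, 5], [-3, 5, -5], [-3, -4, 0]]

X = Q⁻¹BL⁻¹ (apply Q⁻¹ on the left and L⁻¹ on the right).
det Q = -4; the adjugate gives Q⁻¹ = [[0, 0, -1], [-1/2, 1, -7/2], [-1/4, 0, -3/4]].
L has determinant 1; L⁻¹ = [[2, -2, -1], [1, 0, 0], [2, -1, 0]].
Q⁻¹B = [[-5, -9, 11], [5, 17, -15], [0, -11, 4]].
X = (Q⁻¹B)L⁻¹ = [[3, -1, 5], [-3, 5, -5], [-3, -4, 0]].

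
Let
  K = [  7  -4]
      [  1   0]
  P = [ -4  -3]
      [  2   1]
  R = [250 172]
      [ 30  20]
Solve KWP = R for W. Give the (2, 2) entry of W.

Left-multiply by K⁻¹ and right-multiply by P⁻¹: W = K⁻¹RP⁻¹.
det K = 4; the adjugate gives K⁻¹ = [[0, 1], [-1/4, 7/4]].
det P = 2, so P⁻¹ = [[1/2, 3/2], [-1, -2]].
K⁻¹R = [[30, 20], [-10, -8]].
W = (K⁻¹R)P⁻¹ = [[-5, 5], [3, 1]].

1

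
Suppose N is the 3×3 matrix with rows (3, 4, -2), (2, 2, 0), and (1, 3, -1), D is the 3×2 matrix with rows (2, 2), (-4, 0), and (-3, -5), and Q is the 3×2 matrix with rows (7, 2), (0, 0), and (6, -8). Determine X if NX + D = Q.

NX = Q − D = [[5, 0], [4, 0], [9, -3]].
Left-multiplying both sides by N⁻¹ gives X = N⁻¹(Q − D).
det N = -6, so N⁻¹ = [[1/3, 1/3, -2/3], [-1/3, 1/6, 2/3], [-2/3, 5/6, 1/3]].
X = N⁻¹(Q − D) = [[-3, 2], [5, -2], [3, -1]].

X = [[-3, 2], [5, -2], [3, -1]]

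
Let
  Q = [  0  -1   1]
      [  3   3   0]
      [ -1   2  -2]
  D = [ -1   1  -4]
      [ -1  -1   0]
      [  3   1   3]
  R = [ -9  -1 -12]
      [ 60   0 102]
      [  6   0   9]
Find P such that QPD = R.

Left-multiply by Q⁻¹ and right-multiply by D⁻¹: P = Q⁻¹RD⁻¹.
det Q = 3; the adjugate gives Q⁻¹ = [[-2, 0, -1], [2, 1/3, 1], [3, 1/3, 1]].
det D = -2, so D⁻¹ = [[3/2, 7/2, 2], [-3/2, -9/2, -2], [-1, -2, -1]].
Q⁻¹R = [[12, 2, 15], [8, -2, 19], [-1, -3, 7]].
P = (Q⁻¹R)D⁻¹ = [[0, 3, 5], [-4, -1, 1], [-4, -4, -3]].

P = [[0, 3, 5], [-4, -1, 1], [-4, -4, -3]]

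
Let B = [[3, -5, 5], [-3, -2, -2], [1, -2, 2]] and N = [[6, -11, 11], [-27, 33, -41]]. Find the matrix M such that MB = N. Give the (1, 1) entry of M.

1

B is on the right of M, so right-multiply by B⁻¹: M = NB⁻¹.
B has determinant -4; B⁻¹ = [[2, 0, -5], [-1, -1/4, 9/4], [-2, -1/4, 21/4]].
M = NB⁻¹ = [[6, -11, 11], [-27, 33, -41]] · [[2, 0, -5], [-1, -1/4, 9/4], [-2, -1/4, 21/4]] = [[1, 0, 3], [-5, 2, -6]].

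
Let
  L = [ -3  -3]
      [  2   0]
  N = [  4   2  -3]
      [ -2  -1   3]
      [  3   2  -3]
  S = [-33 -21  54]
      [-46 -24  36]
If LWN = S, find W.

W = L⁻¹SN⁻¹ (apply L⁻¹ on the left and N⁻¹ on the right).
L has determinant 6; L⁻¹ = [[0, 1/2], [-1/3, -1/2]].
det N = -3, so N⁻¹ = [[1, 0, -1], [-1, 1, 2], [1/3, 2/3, 0]].
L⁻¹S = [[-23, -12, 18], [34, 19, -36]].
W = (L⁻¹S)N⁻¹ = [[-5, 0, -1], [3, -5, 4]].

W = [[-5, 0, -1], [3, -5, 4]]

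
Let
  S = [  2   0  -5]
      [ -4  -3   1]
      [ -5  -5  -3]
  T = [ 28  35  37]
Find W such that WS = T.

Since S sits to the right of W, W = TS⁻¹.
det S = 3, so S⁻¹ = [[14/3, 25/3, -5], [-17/3, -31/3, 6], [5/3, 10/3, -2]].
W = TS⁻¹ = [[28, 35, 37]] · [[14/3, 25/3, -5], [-17/3, -31/3, 6], [5/3, 10/3, -2]] = [[-6, -5, -4]].

W = [[-6, -5, -4]]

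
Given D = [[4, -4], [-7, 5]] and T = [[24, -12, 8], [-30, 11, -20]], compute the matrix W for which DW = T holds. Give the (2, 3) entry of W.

Left-multiplying both sides by D⁻¹ gives W = D⁻¹T.
D has determinant -8; D⁻¹ = [[-5/8, -1/2], [-7/8, -1/2]].
W = D⁻¹T = [[-5/8, -1/2], [-7/8, -1/2]] · [[24, -12, 8], [-30, 11, -20]] = [[0, 2, 5], [-6, 5, 3]].

3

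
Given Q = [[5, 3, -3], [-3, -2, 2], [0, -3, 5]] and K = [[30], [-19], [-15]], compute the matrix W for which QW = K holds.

Q is on the left of W, so left-multiply by Q⁻¹: W = Q⁻¹K.
det Q = -2; the adjugate gives Q⁻¹ = [[2, 3, 0], [-15/2, -25/2, 1/2], [-9/2, -15/2, 1/2]].
W = Q⁻¹K = [[2, 3, 0], [-15/2, -25/2, 1/2], [-9/2, -15/2, 1/2]] · [[30], [-19], [-15]] = [[3], [5], [0]].

W = [[3], [5], [0]]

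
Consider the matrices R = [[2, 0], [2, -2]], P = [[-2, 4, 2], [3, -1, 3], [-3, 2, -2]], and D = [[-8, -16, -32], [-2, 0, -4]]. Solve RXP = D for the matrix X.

X = [[-4, 0, 4], [-3, -2, 1]]

Isolating X: multiply by R⁻¹ from the left and P⁻¹ from the right, so X = R⁻¹DP⁻¹.
det R = -4, so R⁻¹ = [[1/2, 0], [1/2, -1/2]].
P has determinant 2; P⁻¹ = [[-2, 6, 7], [-3/2, 5, 6], [3/2, -4, -5]].
R⁻¹D = [[-4, -8, -16], [-3, -8, -14]].
X = (R⁻¹D)P⁻¹ = [[-4, 0, 4], [-3, -2, 1]].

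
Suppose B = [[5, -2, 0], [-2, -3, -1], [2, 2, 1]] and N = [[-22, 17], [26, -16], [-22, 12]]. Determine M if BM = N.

Since B multiplies M on the left, M = B⁻¹N.
det B = -5, so B⁻¹ = [[1/5, -2/5, -2/5], [0, -1, -1], [-2/5, 14/5, 19/5]].
M = B⁻¹N = [[1/5, -2/5, -2/5], [0, -1, -1], [-2/5, 14/5, 19/5]] · [[-22, 17], [26, -16], [-22, 12]] = [[-6, 5], [-4, 4], [-2, -6]].

M = [[-6, 5], [-4, 4], [-2, -6]]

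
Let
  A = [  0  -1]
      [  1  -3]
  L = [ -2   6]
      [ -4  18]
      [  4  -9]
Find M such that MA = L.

A is on the right of M, so right-multiply by A⁻¹: M = LA⁻¹.
det A = 1, so A⁻¹ = [[-3, 1], [-1, 0]].
M = LA⁻¹ = [[-2, 6], [-4, 18], [4, -9]] · [[-3, 1], [-1, 0]] = [[0, -2], [-6, -4], [-3, 4]].

M = [[0, -2], [-6, -4], [-3, 4]]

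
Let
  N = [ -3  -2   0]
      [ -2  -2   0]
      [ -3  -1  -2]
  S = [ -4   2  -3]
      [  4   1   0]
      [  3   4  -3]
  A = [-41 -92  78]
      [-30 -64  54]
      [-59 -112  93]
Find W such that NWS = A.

Isolating W: multiply by N⁻¹ from the left and S⁻¹ from the right, so W = N⁻¹AS⁻¹.
det N = -4, so N⁻¹ = [[-1, 1, 0], [1, -3/2, 0], [1, -3/4, -1/2]].
det S = -3, so S⁻¹ = [[1, 2, -1], [-4, -7, 4], [-13/3, -22/3, 4]].
N⁻¹A = [[11, 28, -24], [4, 4, -3], [11, 12, -9]].
W = (N⁻¹A)S⁻¹ = [[3, 2, 5], [1, 2, 0], [2, 4, 1]].

W = [[3, 2, 5], [1, 2, 0], [2, 4, 1]]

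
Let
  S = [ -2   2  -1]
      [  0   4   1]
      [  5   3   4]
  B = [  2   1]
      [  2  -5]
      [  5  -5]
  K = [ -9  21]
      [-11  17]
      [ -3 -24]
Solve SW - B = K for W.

SW = K + B = [[-7, 22], [-9, 12], [2, -29]].
Since S multiplies W on the left, W = S⁻¹(K + B).
det S = 4, so S⁻¹ = [[13/4, -11/4, 3/2], [5/4, -3/4, 1/2], [-5, 4, -2]].
W = S⁻¹(K + B) = [[5, -5], [-1, 4], [-5, -4]].

W = [[5, -5], [-1, 4], [-5, -4]]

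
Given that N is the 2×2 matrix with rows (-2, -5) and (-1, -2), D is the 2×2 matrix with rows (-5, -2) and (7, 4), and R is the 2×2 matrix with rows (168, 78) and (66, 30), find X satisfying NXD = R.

X = [[3, 3], [3, -3]]

X = N⁻¹RD⁻¹ (apply N⁻¹ on the left and D⁻¹ on the right).
N has determinant -1; N⁻¹ = [[2, -5], [-1, 2]].
D has determinant -6; D⁻¹ = [[-2/3, -1/3], [7/6, 5/6]].
N⁻¹R = [[6, 6], [-36, -18]].
X = (N⁻¹R)D⁻¹ = [[3, 3], [3, -3]].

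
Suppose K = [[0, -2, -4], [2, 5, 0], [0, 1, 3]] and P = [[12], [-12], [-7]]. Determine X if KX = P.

X = [[4], [-4], [-1]]

K is on the left of X, so left-multiply by K⁻¹: X = K⁻¹P.
det K = 4; the adjugate gives K⁻¹ = [[15/4, 1/2, 5], [-3/2, 0, -2], [1/2, 0, 1]].
X = K⁻¹P = [[15/4, 1/2, 5], [-3/2, 0, -2], [1/2, 0, 1]] · [[12], [-12], [-7]] = [[4], [-4], [-1]].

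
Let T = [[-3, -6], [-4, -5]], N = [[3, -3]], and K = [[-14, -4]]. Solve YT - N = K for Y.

YT = K + N = [[-11, -7]].
T is on the right of Y, so right-multiply by T⁻¹: Y = (K + N)T⁻¹.
det T = -9; the adjugate gives T⁻¹ = [[5/9, -2/3], [-4/9, 1/3]].
Y = (K + N)T⁻¹ = [[-3, 5]].

Y = [[-3, 5]]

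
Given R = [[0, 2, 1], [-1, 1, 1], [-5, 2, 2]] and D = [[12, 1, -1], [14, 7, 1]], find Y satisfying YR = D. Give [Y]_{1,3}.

-3

Since R sits to the right of Y, Y = DR⁻¹.
det R = -3; the adjugate gives R⁻¹ = [[0, 2/3, -1/3], [1, -5/3, 1/3], [-1, 10/3, -2/3]].
Y = DR⁻¹ = [[12, 1, -1], [14, 7, 1]] · [[0, 2/3, -1/3], [1, -5/3, 1/3], [-1, 10/3, -2/3]] = [[2, 3, -3], [6, 1, -3]].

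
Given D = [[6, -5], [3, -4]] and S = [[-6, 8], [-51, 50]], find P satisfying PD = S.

P = [[0, -2], [-6, -5]]

D is on the right of P, so right-multiply by D⁻¹: P = SD⁻¹.
det D = -9; the adjugate gives D⁻¹ = [[4/9, -5/9], [1/3, -2/3]].
P = SD⁻¹ = [[-6, 8], [-51, 50]] · [[4/9, -5/9], [1/3, -2/3]] = [[0, -2], [-6, -5]].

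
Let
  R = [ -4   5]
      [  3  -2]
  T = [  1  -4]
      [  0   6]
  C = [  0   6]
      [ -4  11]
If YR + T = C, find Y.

Y = [[4, 5], [1, 0]]

YR = C − T = [[-1, 10], [-4, 5]].
R is on the right of Y, so right-multiply by R⁻¹: Y = (C − T)R⁻¹.
det R = -7; the adjugate gives R⁻¹ = [[2/7, 5/7], [3/7, 4/7]].
Y = (C − T)R⁻¹ = [[4, 5], [1, 0]].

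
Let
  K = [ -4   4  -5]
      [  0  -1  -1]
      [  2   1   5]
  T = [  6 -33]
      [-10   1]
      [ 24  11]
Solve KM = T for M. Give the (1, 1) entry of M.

Since K multiplies M on the left, M = K⁻¹T.
K has determinant -2; K⁻¹ = [[2, 25/2, 9/2], [1, 5, 2], [-1, -6, -2]].
M = K⁻¹T = [[2, 25/2, 9/2], [1, 5, 2], [-1, -6, -2]] · [[6, -33], [-10, 1], [24, 11]] = [[-5, -4], [4, -6], [6, 5]].

-5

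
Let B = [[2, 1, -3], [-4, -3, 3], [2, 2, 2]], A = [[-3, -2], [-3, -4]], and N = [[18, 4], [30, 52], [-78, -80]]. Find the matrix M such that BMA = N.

Left-multiply by B⁻¹ and right-multiply by A⁻¹: M = B⁻¹NA⁻¹.
B has determinant -4; B⁻¹ = [[3, 2, 3/2], [-7/2, -5/2, -3/2], [1/2, 1/2, 1/2]].
det A = 6, so A⁻¹ = [[-2/3, 1/3], [1/2, -1/2]].
B⁻¹N = [[-3, -4], [-21, -24], [-15, -12]].
M = (B⁻¹N)A⁻¹ = [[0, 1], [2, 5], [4, 1]].

M = [[0, 1], [2, 5], [4, 1]]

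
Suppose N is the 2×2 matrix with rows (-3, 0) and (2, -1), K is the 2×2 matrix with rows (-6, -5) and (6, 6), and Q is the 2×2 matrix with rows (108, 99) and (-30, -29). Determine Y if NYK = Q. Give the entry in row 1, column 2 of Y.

Y = N⁻¹QK⁻¹ (apply N⁻¹ on the left and K⁻¹ on the right).
N has determinant 3; N⁻¹ = [[-1/3, 0], [-2/3, -1]].
K has determinant -6; K⁻¹ = [[-1, -5/6], [1, 1]].
N⁻¹Q = [[-36, -33], [-42, -37]].
Y = (N⁻¹Q)K⁻¹ = [[3, -3], [5, -2]].

-3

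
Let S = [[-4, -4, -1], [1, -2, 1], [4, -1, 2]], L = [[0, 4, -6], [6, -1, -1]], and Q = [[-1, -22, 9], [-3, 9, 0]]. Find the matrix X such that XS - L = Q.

XS = Q + L = [[-1, -18, 3], [3, 8, -1]].
Since S sits to the right of X, X = (Q + L)S⁻¹.
S has determinant -3; S⁻¹ = [[1, -3, 2], [-2/3, 4/3, -1], [-7/3, 20/3, -4]].
X = (Q + L)S⁻¹ = [[4, -1, 4], [0, -5, 2]].

X = [[4, -1, 4], [0, -5, 2]]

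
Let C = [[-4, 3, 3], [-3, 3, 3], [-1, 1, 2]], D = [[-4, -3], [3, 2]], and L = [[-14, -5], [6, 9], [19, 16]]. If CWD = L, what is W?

W = [[-2, 4], [-2, -1], [-5, -1]]

W = C⁻¹LD⁻¹ (apply C⁻¹ on the left and D⁻¹ on the right).
det C = -3, so C⁻¹ = [[-1, 1, 0], [-1, 5/3, -1], [0, -1/3, 1]].
det D = 1, so D⁻¹ = [[2, 3], [-3, -4]].
C⁻¹L = [[20, 14], [5, 4], [17, 13]].
W = (C⁻¹L)D⁻¹ = [[-2, 4], [-2, -1], [-5, -1]].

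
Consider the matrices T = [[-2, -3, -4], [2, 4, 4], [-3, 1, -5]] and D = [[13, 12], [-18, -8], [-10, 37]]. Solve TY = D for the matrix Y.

Left-multiplying both sides by T⁻¹ gives Y = T⁻¹D.
det T = -2, so T⁻¹ = [[12, 19/2, -2], [1, 1, 0], [-7, -11/2, 1]].
Y = T⁻¹D = [[12, 19/2, -2], [1, 1, 0], [-7, -11/2, 1]] · [[13, 12], [-18, -8], [-10, 37]] = [[5, -6], [-5, 4], [-2, -3]].

Y = [[5, -6], [-5, 4], [-2, -3]]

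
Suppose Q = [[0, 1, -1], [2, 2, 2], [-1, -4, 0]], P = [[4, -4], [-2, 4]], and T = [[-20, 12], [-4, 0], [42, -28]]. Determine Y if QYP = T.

Y = [[-2, -3], [-3, -1], [4, 3]]

Left-multiply by Q⁻¹ and right-multiply by P⁻¹: Y = Q⁻¹TP⁻¹.
det Q = 4, so Q⁻¹ = [[2, 1, 1], [-1/2, -1/4, -1/2], [-3/2, -1/4, -1/2]].
P has determinant 8; P⁻¹ = [[1/2, 1/2], [1/4, 1/2]].
Q⁻¹T = [[-2, -4], [-10, 8], [10, -4]].
Y = (Q⁻¹T)P⁻¹ = [[-2, -3], [-3, -1], [4, 3]].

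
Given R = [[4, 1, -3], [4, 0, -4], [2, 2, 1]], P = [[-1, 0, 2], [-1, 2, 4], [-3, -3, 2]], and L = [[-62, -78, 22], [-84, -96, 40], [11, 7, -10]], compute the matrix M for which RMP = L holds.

M = R⁻¹LP⁻¹ (apply R⁻¹ on the left and P⁻¹ on the right).
det R = -4, so R⁻¹ = [[-2, 7/4, 1], [3, -5/2, -1], [-2, 3/2, 1]].
P has determinant 2; P⁻¹ = [[8, -3, -2], [-5, 2, 1], [9/2, -3/2, -1]].
R⁻¹L = [[-12, -5, 16], [13, -1, -24], [9, 19, 6]].
M = (R⁻¹L)P⁻¹ = [[1, 2, 3], [1, -5, -3], [4, 2, -5]].

M = [[1, 2, 3], [1, -5, -3], [4, 2, -5]]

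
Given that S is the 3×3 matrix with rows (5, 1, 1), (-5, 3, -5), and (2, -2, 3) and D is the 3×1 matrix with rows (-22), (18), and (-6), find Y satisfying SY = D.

Y = [[-5], [1], [2]]

S is on the left of Y, so left-multiply by S⁻¹: Y = S⁻¹D.
det S = 4, so S⁻¹ = [[-1/4, -5/4, -2], [5/4, 13/4, 5], [1, 3, 5]].
Y = S⁻¹D = [[-1/4, -5/4, -2], [5/4, 13/4, 5], [1, 3, 5]] · [[-22], [18], [-6]] = [[-5], [1], [2]].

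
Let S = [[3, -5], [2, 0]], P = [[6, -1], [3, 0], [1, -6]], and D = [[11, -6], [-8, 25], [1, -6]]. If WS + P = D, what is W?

WS = D − P = [[5, -5], [-11, 25], [0, 0]].
Since S sits to the right of W, W = (D − P)S⁻¹.
det S = 10; the adjugate gives S⁻¹ = [[0, 1/2], [-1/5, 3/10]].
W = (D − P)S⁻¹ = [[1, 1], [-5, 2], [0, 0]].

W = [[1, 1], [-5, 2], [0, 0]]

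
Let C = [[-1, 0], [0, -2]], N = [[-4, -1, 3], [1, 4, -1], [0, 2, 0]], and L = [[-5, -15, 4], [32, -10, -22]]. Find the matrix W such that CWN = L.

W = [[-1, 1, 5], [5, 4, -3]]

Isolating W: multiply by C⁻¹ from the left and N⁻¹ from the right, so W = C⁻¹LN⁻¹.
det C = 2, so C⁻¹ = [[-1, 0], [0, -1/2]].
det N = -2, so N⁻¹ = [[-1, -3, 11/2], [0, 0, 1/2], [-1, -4, 15/2]].
C⁻¹L = [[5, 15, -4], [-16, 5, 11]].
W = (C⁻¹L)N⁻¹ = [[-1, 1, 5], [5, 4, -3]].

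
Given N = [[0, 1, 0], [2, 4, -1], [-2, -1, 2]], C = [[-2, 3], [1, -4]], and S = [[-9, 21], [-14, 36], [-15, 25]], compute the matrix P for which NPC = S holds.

P = [[-3, 4], [3, -3], [2, 2]]

Left-multiply by N⁻¹ and right-multiply by C⁻¹: P = N⁻¹SC⁻¹.
det N = -2; the adjugate gives N⁻¹ = [[-7/2, 1, 1/2], [1, 0, 0], [-3, 1, 1]].
det C = 5; the adjugate gives C⁻¹ = [[-4/5, -3/5], [-1/5, -2/5]].
N⁻¹S = [[10, -25], [-9, 21], [-2, -2]].
P = (N⁻¹S)C⁻¹ = [[-3, 4], [3, -3], [2, 2]].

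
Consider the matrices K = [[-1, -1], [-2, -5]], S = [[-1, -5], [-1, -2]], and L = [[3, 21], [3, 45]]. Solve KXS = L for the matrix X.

Left-multiply by K⁻¹ and right-multiply by S⁻¹: X = K⁻¹LS⁻¹.
det K = 3, so K⁻¹ = [[-5/3, 1/3], [2/3, -1/3]].
det S = -3; the adjugate gives S⁻¹ = [[2/3, -5/3], [-1/3, 1/3]].
K⁻¹L = [[-4, -20], [1, -1]].
X = (K⁻¹L)S⁻¹ = [[4, 0], [1, -2]].

X = [[4, 0], [1, -2]]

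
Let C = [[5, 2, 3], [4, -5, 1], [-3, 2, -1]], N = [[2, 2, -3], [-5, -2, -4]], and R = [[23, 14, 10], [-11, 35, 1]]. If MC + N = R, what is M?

MC = R − N = [[21, 12, 13], [-6, 37, 5]].
Right-multiplying both sides by C⁻¹ gives M = (R − N)C⁻¹.
det C = -4, so C⁻¹ = [[-3/4, -2, -17/4], [-1/4, -1, -7/4], [7/4, 4, 33/4]].
M = (R − N)C⁻¹ = [[4, -2, -3], [4, -5, 2]].

M = [[4, -2, -3], [4, -5, 2]]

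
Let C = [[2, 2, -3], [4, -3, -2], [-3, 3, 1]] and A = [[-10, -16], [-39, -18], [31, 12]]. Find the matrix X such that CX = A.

Left-multiplying both sides by C⁻¹ gives X = C⁻¹A.
C has determinant 1; C⁻¹ = [[3, -11, -13], [2, -7, -8], [3, -12, -14]].
X = C⁻¹A = [[3, -11, -13], [2, -7, -8], [3, -12, -14]] · [[-10, -16], [-39, -18], [31, 12]] = [[-4, -6], [5, -2], [4, 0]].

X = [[-4, -6], [5, -2], [4, 0]]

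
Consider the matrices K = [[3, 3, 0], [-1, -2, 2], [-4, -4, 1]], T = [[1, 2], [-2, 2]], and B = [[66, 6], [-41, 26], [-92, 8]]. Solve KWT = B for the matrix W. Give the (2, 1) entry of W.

W = K⁻¹BT⁻¹ (apply K⁻¹ on the left and T⁻¹ on the right).
K has determinant -3; K⁻¹ = [[-2, 1, -2], [7/3, -1, 2], [4/3, 0, 1]].
det T = 6; the adjugate gives T⁻¹ = [[1/3, -1/3], [1/3, 1/6]].
K⁻¹B = [[11, -2], [11, 4], [-4, 16]].
W = (K⁻¹B)T⁻¹ = [[3, -4], [5, -3], [4, 4]].

5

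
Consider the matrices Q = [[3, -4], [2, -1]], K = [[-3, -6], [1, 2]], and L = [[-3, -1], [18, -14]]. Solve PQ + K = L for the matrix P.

PQ = L − K = [[0, 5], [17, -16]].
Since Q sits to the right of P, P = (L − K)Q⁻¹.
det Q = 5, so Q⁻¹ = [[-1/5, 4/5], [-2/5, 3/5]].
P = (L − K)Q⁻¹ = [[-2, 3], [3, 4]].

P = [[-2, 3], [3, 4]]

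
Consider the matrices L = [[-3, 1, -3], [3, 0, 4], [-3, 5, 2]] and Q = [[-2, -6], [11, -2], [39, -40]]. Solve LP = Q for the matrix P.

L is on the left of P, so left-multiply by L⁻¹: P = L⁻¹Q.
det L = -3; the adjugate gives L⁻¹ = [[20/3, 17/3, -4/3], [6, 5, -1], [-5, -4, 1]].
P = L⁻¹Q = [[20/3, 17/3, -4/3], [6, 5, -1], [-5, -4, 1]] · [[-2, -6], [11, -2], [39, -40]] = [[-3, 2], [4, -6], [5, -2]].

P = [[-3, 2], [4, -6], [5, -2]]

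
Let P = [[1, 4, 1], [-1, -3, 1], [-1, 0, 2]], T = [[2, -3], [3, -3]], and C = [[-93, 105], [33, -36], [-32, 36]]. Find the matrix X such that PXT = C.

X = [[-4, -2], [-1, -4], [-4, -5]]

Left-multiply by P⁻¹ and right-multiply by T⁻¹: X = P⁻¹CT⁻¹.
det P = -5, so P⁻¹ = [[6/5, 8/5, -7/5], [-1/5, -3/5, 2/5], [3/5, 4/5, -1/5]].
det T = 3; the adjugate gives T⁻¹ = [[-1, 1], [-1, 2/3]].
P⁻¹C = [[-14, 18], [-14, 15], [-23, 27]].
X = (P⁻¹C)T⁻¹ = [[-4, -2], [-1, -4], [-4, -5]].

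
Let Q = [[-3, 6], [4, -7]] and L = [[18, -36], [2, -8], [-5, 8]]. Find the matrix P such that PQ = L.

P = [[-6, 0], [-6, -4], [-1, -2]]

Q is on the right of P, so right-multiply by Q⁻¹: P = LQ⁻¹.
det Q = -3, so Q⁻¹ = [[7/3, 2], [4/3, 1]].
P = LQ⁻¹ = [[18, -36], [2, -8], [-5, 8]] · [[7/3, 2], [4/3, 1]] = [[-6, 0], [-6, -4], [-1, -2]].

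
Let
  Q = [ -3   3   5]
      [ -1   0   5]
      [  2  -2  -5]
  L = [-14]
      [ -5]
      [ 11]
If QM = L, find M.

M = [[0], [-3], [-1]]

Left-multiplying both sides by Q⁻¹ gives M = Q⁻¹L.
det Q = -5; the adjugate gives Q⁻¹ = [[-2, -1, -3], [-1, -1, -2], [-2/5, 0, -3/5]].
M = Q⁻¹L = [[-2, -1, -3], [-1, -1, -2], [-2/5, 0, -3/5]] · [[-14], [-5], [11]] = [[0], [-3], [-1]].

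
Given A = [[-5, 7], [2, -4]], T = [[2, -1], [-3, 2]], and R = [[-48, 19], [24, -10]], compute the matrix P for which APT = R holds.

P = [[5, 2], [-2, 0]]

Left-multiply by A⁻¹ and right-multiply by T⁻¹: P = A⁻¹RT⁻¹.
det A = 6, so A⁻¹ = [[-2/3, -7/6], [-1/3, -5/6]].
det T = 1; the adjugate gives T⁻¹ = [[2, 1], [3, 2]].
A⁻¹R = [[4, -1], [-4, 2]].
P = (A⁻¹R)T⁻¹ = [[5, 2], [-2, 0]].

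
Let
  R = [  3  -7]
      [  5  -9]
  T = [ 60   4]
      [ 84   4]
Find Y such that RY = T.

Left-multiplying both sides by R⁻¹ gives Y = R⁻¹T.
R has determinant 8; R⁻¹ = [[-9/8, 7/8], [-5/8, 3/8]].
Y = R⁻¹T = [[-9/8, 7/8], [-5/8, 3/8]] · [[60, 4], [84, 4]] = [[6, -1], [-6, -1]].

Y = [[6, -1], [-6, -1]]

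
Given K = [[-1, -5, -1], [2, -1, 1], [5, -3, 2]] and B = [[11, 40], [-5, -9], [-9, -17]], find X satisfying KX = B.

X = [[0, -5], [-1, -6], [-6, -5]]

Since K multiplies X on the left, X = K⁻¹B.
det K = -5; the adjugate gives K⁻¹ = [[-1/5, -13/5, 6/5], [-1/5, -3/5, 1/5], [1/5, 28/5, -11/5]].
X = K⁻¹B = [[-1/5, -13/5, 6/5], [-1/5, -3/5, 1/5], [1/5, 28/5, -11/5]] · [[11, 40], [-5, -9], [-9, -17]] = [[0, -5], [-1, -6], [-6, -5]].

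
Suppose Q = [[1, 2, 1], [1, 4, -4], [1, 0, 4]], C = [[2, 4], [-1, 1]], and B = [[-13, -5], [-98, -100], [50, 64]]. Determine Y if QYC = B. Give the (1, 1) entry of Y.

Y = Q⁻¹BC⁻¹ (apply Q⁻¹ on the left and C⁻¹ on the right).
det Q = -4, so Q⁻¹ = [[-4, 2, 3], [2, -3/4, -5/4], [1, -1/2, -1/2]].
det C = 6; the adjugate gives C⁻¹ = [[1/6, -2/3], [1/6, 1/3]].
Q⁻¹B = [[6, 12], [-15, -15], [11, 13]].
Y = (Q⁻¹B)C⁻¹ = [[3, 0], [-5, 5], [4, -3]].

3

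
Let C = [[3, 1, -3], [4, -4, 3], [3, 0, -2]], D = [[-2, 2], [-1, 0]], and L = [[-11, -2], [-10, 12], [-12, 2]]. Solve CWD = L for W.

W = [[-1, 2], [-4, 1], [-2, -2]]

Isolating W: multiply by C⁻¹ from the left and D⁻¹ from the right, so W = C⁻¹LD⁻¹.
C has determinant 5; C⁻¹ = [[8/5, 2/5, -9/5], [17/5, 3/5, -21/5], [12/5, 3/5, -16/5]].
det D = 2; the adjugate gives D⁻¹ = [[0, -1], [1/2, -1]].
C⁻¹L = [[0, -2], [7, -8], [6, -4]].
W = (C⁻¹L)D⁻¹ = [[-1, 2], [-4, 1], [-2, -2]].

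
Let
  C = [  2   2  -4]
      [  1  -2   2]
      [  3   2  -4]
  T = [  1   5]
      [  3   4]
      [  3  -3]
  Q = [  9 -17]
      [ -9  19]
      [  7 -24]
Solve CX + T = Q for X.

X = [[-4, 1], [0, -2], [-4, 5]]

CX = Q − T = [[8, -22], [-12, 15], [4, -21]].
C is on the left of X, so left-multiply by C⁻¹: X = C⁻¹(Q − T).
C has determinant -4; C⁻¹ = [[-1, 0, 1], [-5/2, -1, 2], [-2, -1/2, 3/2]].
X = C⁻¹(Q − T) = [[-4, 1], [0, -2], [-4, 5]].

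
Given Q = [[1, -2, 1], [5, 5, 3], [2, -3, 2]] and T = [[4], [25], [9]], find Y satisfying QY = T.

Left-multiplying both sides by Q⁻¹ gives Y = Q⁻¹T.
det Q = 2; the adjugate gives Q⁻¹ = [[19/2, 1/2, -11/2], [-2, 0, 1], [-25/2, -1/2, 15/2]].
Y = Q⁻¹T = [[19/2, 1/2, -11/2], [-2, 0, 1], [-25/2, -1/2, 15/2]] · [[4], [25], [9]] = [[1], [1], [5]].

Y = [[1], [1], [5]]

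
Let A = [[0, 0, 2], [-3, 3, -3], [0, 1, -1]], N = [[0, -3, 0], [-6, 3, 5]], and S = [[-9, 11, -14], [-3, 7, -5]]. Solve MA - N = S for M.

M = [[-3, 3, -1], [5, 3, 1]]

MA = S + N = [[-9, 8, -14], [-9, 10, 0]].
Right-multiplying both sides by A⁻¹ gives M = (S + N)A⁻¹.
det A = -6, so A⁻¹ = [[0, -1/3, 1], [1/2, 0, 1], [1/2, 0, 0]].
M = (S + N)A⁻¹ = [[-3, 3, -1], [5, 3, 1]].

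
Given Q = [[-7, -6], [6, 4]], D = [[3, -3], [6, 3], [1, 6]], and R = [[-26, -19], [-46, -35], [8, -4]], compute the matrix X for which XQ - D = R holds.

XQ = R + D = [[-23, -22], [-40, -32], [9, 2]].
Since Q sits to the right of X, X = (R + D)Q⁻¹.
Q has determinant 8; Q⁻¹ = [[1/2, 3/4], [-3/4, -7/8]].
X = (R + D)Q⁻¹ = [[5, 2], [4, -2], [3, 5]].

X = [[5, 2], [4, -2], [3, 5]]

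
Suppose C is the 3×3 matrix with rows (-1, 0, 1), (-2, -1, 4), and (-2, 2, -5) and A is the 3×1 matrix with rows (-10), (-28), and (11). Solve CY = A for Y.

C is on the left of Y, so left-multiply by C⁻¹: Y = C⁻¹A.
C has determinant -3; C⁻¹ = [[1, -2/3, -1/3], [6, -7/3, -2/3], [2, -2/3, -1/3]].
Y = C⁻¹A = [[1, -2/3, -1/3], [6, -7/3, -2/3], [2, -2/3, -1/3]] · [[-10], [-28], [11]] = [[5], [-2], [-5]].

Y = [[5], [-2], [-5]]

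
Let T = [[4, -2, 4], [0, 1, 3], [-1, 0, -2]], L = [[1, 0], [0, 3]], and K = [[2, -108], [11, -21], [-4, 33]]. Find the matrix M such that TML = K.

M = [[-4, -5], [-1, 2], [4, -3]]

Isolating M: multiply by T⁻¹ from the left and L⁻¹ from the right, so M = T⁻¹KL⁻¹.
T has determinant 2; T⁻¹ = [[-1, -2, -5], [-3/2, -2, -6], [1/2, 1, 2]].
det L = 3, so L⁻¹ = [[1, 0], [0, 1/3]].
T⁻¹K = [[-4, -15], [-1, 6], [4, -9]].
M = (T⁻¹K)L⁻¹ = [[-4, -5], [-1, 2], [4, -3]].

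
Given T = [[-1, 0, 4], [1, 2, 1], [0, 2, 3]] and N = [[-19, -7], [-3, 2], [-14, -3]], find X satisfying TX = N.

T is on the left of X, so left-multiply by T⁻¹: X = T⁻¹N.
T has determinant 4; T⁻¹ = [[1, 2, -2], [-3/4, -3/4, 5/4], [1/2, 1/2, -1/2]].
X = T⁻¹N = [[1, 2, -2], [-3/4, -3/4, 5/4], [1/2, 1/2, -1/2]] · [[-19, -7], [-3, 2], [-14, -3]] = [[3, 3], [-1, 0], [-4, -1]].

X = [[3, 3], [-1, 0], [-4, -1]]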